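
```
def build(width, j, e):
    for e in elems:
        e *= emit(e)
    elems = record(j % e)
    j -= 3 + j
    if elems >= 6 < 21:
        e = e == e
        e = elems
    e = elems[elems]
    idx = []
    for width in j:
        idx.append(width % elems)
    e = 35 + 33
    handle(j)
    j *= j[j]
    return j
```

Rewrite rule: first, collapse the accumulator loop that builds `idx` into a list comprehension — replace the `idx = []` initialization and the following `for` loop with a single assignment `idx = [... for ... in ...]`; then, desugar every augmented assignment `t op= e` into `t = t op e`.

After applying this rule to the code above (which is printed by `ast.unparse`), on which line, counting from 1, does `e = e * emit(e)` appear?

Transformed code:
def build(width, j, e):
    for e in elems:
        e = e * emit(e)
    elems = record(j % e)
    j = j - (3 + j)
    if elems >= 6 < 21:
        e = e == e
        e = elems
    e = elems[elems]
    idx = [width % elems for width in j]
    e = 35 + 33
    handle(j)
    j = j * j[j]
    return j

3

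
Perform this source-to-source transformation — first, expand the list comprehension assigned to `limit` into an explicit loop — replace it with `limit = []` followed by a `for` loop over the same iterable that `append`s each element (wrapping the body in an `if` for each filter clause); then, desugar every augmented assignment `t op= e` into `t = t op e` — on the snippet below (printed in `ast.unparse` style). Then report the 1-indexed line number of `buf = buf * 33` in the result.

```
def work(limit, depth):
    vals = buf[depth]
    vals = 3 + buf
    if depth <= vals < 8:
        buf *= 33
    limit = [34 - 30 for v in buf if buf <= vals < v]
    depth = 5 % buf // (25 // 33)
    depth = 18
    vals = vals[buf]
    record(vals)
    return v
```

Transformed code:
def work(limit, depth):
    vals = buf[depth]
    vals = 3 + buf
    if depth <= vals < 8:
        buf = buf * 33
    limit = []
    for v in buf:
        if buf <= vals < v:
            limit.append(34 - 30)
    depth = 5 % buf // (25 // 33)
    depth = 18
    vals = vals[buf]
    record(vals)
    return v

5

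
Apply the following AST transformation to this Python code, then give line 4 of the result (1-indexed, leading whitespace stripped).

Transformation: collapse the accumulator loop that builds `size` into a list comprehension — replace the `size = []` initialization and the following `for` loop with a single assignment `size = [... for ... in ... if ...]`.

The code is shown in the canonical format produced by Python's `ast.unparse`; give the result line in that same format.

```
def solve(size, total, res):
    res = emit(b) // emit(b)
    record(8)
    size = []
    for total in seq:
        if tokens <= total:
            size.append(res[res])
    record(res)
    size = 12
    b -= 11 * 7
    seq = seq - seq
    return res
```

size = [res[res] for total in seq if tokens <= total]

Transformed code:
def solve(size, total, res):
    res = emit(b) // emit(b)
    record(8)
    size = [res[res] for total in seq if tokens <= total]
    record(res)
    size = 12
    b -= 11 * 7
    seq = seq - seq
    return res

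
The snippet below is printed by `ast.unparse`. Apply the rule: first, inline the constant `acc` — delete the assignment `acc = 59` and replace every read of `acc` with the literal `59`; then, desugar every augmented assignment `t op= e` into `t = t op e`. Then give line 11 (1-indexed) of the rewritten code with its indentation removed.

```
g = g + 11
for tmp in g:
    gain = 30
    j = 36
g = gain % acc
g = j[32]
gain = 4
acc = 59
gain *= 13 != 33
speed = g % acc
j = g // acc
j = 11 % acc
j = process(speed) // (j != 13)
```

Transformed code:
g = g + 11
for tmp in g:
    gain = 30
    j = 36
g = gain % 59
g = j[32]
gain = 4
gain = gain * (13 != 33)
speed = g % 59
j = g // 59
j = 11 % 59
j = process(speed) // (j != 13)

j = 11 % 59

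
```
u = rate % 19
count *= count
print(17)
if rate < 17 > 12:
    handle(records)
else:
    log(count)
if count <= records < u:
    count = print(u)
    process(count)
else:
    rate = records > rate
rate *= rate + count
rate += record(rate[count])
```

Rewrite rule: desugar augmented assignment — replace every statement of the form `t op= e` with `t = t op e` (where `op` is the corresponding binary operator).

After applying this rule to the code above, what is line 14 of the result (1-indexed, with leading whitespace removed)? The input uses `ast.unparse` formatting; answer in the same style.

Transformed code:
u = rate % 19
count = count * count
print(17)
if rate < 17 > 12:
    handle(records)
else:
    log(count)
if count <= records < u:
    count = print(u)
    process(count)
else:
    rate = records > rate
rate = rate * (rate + count)
rate = rate + record(rate[count])

rate = rate + record(rate[count])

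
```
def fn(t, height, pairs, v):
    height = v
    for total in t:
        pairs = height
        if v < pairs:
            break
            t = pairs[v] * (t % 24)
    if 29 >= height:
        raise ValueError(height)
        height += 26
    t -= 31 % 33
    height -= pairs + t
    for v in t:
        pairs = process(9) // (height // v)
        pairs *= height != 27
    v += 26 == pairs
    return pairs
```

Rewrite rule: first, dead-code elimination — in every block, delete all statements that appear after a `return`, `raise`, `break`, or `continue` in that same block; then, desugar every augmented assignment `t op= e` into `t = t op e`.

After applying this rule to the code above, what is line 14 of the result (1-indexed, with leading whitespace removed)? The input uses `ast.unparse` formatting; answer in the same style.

v = v + (26 == pairs)

Transformed code:
def fn(t, height, pairs, v):
    height = v
    for total in t:
        pairs = height
        if v < pairs:
            break
    if 29 >= height:
        raise ValueError(height)
    t = t - 31 % 33
    height = height - (pairs + t)
    for v in t:
        pairs = process(9) // (height // v)
        pairs = pairs * (height != 27)
    v = v + (26 == pairs)
    return pairs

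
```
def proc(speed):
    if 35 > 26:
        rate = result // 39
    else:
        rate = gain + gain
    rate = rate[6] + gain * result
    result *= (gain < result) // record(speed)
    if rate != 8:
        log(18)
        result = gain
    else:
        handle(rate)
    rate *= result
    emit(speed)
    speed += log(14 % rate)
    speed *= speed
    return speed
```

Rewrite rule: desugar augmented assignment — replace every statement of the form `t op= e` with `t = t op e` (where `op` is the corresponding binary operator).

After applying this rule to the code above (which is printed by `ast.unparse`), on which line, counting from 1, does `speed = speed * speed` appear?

16

Transformed code:
def proc(speed):
    if 35 > 26:
        rate = result // 39
    else:
        rate = gain + gain
    rate = rate[6] + gain * result
    result = result * ((gain < result) // record(speed))
    if rate != 8:
        log(18)
        result = gain
    else:
        handle(rate)
    rate = rate * result
    emit(speed)
    speed = speed + log(14 % rate)
    speed = speed * speed
    return speed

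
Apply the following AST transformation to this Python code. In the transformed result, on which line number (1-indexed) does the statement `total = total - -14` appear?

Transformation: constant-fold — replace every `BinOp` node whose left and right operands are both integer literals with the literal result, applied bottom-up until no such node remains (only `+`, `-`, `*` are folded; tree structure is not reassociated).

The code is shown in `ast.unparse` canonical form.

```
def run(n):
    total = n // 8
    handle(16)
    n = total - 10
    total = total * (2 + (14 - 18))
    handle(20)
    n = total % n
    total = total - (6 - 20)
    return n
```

Transformed code:
def run(n):
    total = n // 8
    handle(16)
    n = total - 10
    total = total * -2
    handle(20)
    n = total % n
    total = total - -14
    return n

8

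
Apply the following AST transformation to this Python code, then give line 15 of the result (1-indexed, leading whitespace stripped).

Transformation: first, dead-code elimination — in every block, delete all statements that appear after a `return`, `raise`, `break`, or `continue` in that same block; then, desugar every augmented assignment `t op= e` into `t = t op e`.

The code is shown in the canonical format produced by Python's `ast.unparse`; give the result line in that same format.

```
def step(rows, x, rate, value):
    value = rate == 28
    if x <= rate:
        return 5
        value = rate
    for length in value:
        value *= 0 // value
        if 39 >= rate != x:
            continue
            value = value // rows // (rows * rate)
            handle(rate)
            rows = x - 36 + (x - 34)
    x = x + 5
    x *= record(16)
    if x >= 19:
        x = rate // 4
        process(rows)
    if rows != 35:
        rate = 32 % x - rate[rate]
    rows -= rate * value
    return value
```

rate = 32 % x - rate[rate]

Transformed code:
def step(rows, x, rate, value):
    value = rate == 28
    if x <= rate:
        return 5
    for length in value:
        value = value * (0 // value)
        if 39 >= rate != x:
            continue
    x = x + 5
    x = x * record(16)
    if x >= 19:
        x = rate // 4
        process(rows)
    if rows != 35:
        rate = 32 % x - rate[rate]
    rows = rows - rate * value
    return value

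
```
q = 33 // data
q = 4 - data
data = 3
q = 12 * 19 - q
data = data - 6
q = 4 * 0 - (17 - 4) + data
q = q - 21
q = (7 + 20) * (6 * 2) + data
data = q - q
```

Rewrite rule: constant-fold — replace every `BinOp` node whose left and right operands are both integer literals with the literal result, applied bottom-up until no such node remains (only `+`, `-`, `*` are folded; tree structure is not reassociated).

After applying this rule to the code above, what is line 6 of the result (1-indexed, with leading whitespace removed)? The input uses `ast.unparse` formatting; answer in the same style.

q = -13 + data

Transformed code:
q = 33 // data
q = 4 - data
data = 3
q = 228 - q
data = data - 6
q = -13 + data
q = q - 21
q = 324 + data
data = q - q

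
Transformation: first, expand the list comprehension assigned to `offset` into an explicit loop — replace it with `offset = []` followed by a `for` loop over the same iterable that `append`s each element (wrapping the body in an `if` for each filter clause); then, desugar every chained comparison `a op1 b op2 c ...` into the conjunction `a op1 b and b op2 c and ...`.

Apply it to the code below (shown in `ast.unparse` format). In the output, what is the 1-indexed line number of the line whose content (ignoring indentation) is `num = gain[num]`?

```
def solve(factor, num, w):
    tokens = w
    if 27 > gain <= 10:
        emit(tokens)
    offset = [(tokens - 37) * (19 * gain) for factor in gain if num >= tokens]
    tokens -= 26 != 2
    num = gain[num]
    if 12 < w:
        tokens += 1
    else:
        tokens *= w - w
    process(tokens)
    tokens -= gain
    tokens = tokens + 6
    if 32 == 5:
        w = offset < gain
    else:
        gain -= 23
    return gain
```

Transformed code:
def solve(factor, num, w):
    tokens = w
    if 27 > gain and gain <= 10:
        emit(tokens)
    offset = []
    for factor in gain:
        if num >= tokens:
            offset.append((tokens - 37) * (19 * gain))
    tokens -= 26 != 2
    num = gain[num]
    if 12 < w:
        tokens += 1
    else:
        tokens *= w - w
    process(tokens)
    tokens -= gain
    tokens = tokens + 6
    if 32 == 5:
        w = offset < gain
    else:
        gain -= 23
    return gain

10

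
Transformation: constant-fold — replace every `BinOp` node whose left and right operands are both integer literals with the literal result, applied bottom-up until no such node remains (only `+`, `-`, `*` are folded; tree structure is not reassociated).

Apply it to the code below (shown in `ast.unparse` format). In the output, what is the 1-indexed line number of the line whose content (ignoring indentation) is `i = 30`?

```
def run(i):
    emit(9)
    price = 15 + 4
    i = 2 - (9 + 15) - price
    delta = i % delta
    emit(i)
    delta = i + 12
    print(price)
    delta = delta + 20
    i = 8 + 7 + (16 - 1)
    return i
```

Transformed code:
def run(i):
    emit(9)
    price = 19
    i = -22 - price
    delta = i % delta
    emit(i)
    delta = i + 12
    print(price)
    delta = delta + 20
    i = 30
    return i

10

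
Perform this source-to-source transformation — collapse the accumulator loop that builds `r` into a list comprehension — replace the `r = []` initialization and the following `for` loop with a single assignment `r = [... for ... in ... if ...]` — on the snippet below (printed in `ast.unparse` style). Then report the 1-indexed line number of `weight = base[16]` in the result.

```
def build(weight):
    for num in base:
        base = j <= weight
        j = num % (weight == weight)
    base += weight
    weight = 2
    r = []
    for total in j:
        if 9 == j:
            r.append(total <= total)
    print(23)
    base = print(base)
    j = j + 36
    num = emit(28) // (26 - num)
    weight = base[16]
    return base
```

12

Transformed code:
def build(weight):
    for num in base:
        base = j <= weight
        j = num % (weight == weight)
    base += weight
    weight = 2
    r = [total <= total for total in j if 9 == j]
    print(23)
    base = print(base)
    j = j + 36
    num = emit(28) // (26 - num)
    weight = base[16]
    return base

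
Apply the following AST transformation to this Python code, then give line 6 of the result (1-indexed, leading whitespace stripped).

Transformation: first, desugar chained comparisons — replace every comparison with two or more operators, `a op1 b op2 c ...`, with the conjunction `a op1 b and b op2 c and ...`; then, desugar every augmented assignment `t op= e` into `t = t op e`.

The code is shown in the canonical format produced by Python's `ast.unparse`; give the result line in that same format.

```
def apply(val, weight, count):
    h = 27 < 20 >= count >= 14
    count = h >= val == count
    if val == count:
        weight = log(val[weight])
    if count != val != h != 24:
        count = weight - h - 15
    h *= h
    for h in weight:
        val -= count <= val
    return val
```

if count != val and val != h and (h != 24):

Transformed code:
def apply(val, weight, count):
    h = 27 < 20 and 20 >= count and (count >= 14)
    count = h >= val and val == count
    if val == count:
        weight = log(val[weight])
    if count != val and val != h and (h != 24):
        count = weight - h - 15
    h = h * h
    for h in weight:
        val = val - (count <= val)
    return val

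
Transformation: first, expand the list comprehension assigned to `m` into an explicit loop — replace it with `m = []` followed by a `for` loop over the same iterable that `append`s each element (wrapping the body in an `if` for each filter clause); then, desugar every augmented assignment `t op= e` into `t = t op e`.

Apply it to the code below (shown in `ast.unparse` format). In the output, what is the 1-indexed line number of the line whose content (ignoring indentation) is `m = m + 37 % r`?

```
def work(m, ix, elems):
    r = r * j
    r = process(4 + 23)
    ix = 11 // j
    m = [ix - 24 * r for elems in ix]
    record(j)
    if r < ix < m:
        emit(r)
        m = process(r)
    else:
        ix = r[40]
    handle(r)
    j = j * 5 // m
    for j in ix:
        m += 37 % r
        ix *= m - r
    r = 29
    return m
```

Transformed code:
def work(m, ix, elems):
    r = r * j
    r = process(4 + 23)
    ix = 11 // j
    m = []
    for elems in ix:
        m.append(ix - 24 * r)
    record(j)
    if r < ix < m:
        emit(r)
        m = process(r)
    else:
        ix = r[40]
    handle(r)
    j = j * 5 // m
    for j in ix:
        m = m + 37 % r
        ix = ix * (m - r)
    r = 29
    return m

17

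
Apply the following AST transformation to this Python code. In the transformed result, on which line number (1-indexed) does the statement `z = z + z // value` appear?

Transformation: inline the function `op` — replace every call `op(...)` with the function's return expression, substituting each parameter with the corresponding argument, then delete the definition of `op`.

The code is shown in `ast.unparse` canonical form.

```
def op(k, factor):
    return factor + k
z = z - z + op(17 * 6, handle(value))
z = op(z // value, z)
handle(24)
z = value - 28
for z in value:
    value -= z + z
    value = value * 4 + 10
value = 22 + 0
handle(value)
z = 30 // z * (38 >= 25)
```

Transformed code:
z = z - z + (handle(value) + 17 * 6)
z = z + z // value
handle(24)
z = value - 28
for z in value:
    value -= z + z
    value = value * 4 + 10
value = 22 + 0
handle(value)
z = 30 // z * (38 >= 25)

2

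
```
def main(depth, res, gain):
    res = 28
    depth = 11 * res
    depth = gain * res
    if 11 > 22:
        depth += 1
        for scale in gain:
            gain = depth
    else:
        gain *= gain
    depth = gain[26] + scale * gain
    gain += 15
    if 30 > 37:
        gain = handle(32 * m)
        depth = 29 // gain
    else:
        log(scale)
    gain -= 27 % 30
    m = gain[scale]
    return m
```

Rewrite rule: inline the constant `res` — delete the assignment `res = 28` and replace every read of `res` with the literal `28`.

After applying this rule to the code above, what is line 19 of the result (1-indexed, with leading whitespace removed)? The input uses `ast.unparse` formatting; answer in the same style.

return m

Transformed code:
def main(depth, res, gain):
    depth = 11 * 28
    depth = gain * 28
    if 11 > 22:
        depth += 1
        for scale in gain:
            gain = depth
    else:
        gain *= gain
    depth = gain[26] + scale * gain
    gain += 15
    if 30 > 37:
        gain = handle(32 * m)
        depth = 29 // gain
    else:
        log(scale)
    gain -= 27 % 30
    m = gain[scale]
    return m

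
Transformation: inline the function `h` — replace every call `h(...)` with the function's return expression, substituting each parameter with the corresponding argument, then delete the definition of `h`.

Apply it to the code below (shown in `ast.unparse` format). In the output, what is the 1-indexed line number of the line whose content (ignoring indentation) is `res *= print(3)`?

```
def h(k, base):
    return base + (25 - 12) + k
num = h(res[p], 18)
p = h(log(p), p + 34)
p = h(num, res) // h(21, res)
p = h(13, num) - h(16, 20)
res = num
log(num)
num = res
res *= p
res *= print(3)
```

9

Transformed code:
num = 18 + (25 - 12) + res[p]
p = p + 34 + (25 - 12) + log(p)
p = (res + (25 - 12) + num) // (res + (25 - 12) + 21)
p = num + (25 - 12) + 13 - (20 + (25 - 12) + 16)
res = num
log(num)
num = res
res *= p
res *= print(3)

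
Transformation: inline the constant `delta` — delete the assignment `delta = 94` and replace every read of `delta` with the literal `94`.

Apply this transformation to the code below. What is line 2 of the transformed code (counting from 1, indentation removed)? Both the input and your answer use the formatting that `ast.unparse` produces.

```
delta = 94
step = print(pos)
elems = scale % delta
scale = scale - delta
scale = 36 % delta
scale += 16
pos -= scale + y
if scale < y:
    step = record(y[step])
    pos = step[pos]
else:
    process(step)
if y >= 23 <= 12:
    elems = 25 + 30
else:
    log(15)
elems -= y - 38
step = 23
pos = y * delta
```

Transformed code:
step = print(pos)
elems = scale % 94
scale = scale - 94
scale = 36 % 94
scale += 16
pos -= scale + y
if scale < y:
    step = record(y[step])
    pos = step[pos]
else:
    process(step)
if y >= 23 <= 12:
    elems = 25 + 30
else:
    log(15)
elems -= y - 38
step = 23
pos = y * 94

elems = scale % 94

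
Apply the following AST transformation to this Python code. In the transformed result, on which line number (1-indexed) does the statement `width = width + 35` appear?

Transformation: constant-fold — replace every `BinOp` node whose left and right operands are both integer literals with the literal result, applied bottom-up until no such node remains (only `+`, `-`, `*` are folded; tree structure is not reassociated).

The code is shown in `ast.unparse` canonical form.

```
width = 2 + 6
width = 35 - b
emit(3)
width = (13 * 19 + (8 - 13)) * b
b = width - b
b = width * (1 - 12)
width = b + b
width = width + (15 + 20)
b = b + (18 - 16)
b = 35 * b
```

8

Transformed code:
width = 8
width = 35 - b
emit(3)
width = 242 * b
b = width - b
b = width * -11
width = b + b
width = width + 35
b = b + 2
b = 35 * b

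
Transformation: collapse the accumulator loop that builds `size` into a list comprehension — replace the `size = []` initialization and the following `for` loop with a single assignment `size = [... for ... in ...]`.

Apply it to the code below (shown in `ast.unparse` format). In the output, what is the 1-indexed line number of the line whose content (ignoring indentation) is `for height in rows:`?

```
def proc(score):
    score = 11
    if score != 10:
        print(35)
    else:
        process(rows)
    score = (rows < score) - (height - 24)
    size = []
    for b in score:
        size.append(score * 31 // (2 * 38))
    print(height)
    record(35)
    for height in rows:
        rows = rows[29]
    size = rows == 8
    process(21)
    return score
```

Transformed code:
def proc(score):
    score = 11
    if score != 10:
        print(35)
    else:
        process(rows)
    score = (rows < score) - (height - 24)
    size = [score * 31 // (2 * 38) for b in score]
    print(height)
    record(35)
    for height in rows:
        rows = rows[29]
    size = rows == 8
    process(21)
    return score

11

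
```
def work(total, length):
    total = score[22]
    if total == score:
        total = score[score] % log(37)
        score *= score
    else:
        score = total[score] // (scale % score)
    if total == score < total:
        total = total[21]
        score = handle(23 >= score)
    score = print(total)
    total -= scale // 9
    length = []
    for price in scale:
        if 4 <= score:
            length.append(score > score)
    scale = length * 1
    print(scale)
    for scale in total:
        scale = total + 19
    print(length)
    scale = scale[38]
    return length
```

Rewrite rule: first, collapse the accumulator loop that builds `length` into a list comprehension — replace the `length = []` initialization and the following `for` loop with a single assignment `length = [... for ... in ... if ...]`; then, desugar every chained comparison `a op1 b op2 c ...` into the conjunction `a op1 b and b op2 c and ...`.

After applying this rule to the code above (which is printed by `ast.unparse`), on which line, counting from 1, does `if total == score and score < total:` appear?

Transformed code:
def work(total, length):
    total = score[22]
    if total == score:
        total = score[score] % log(37)
        score *= score
    else:
        score = total[score] // (scale % score)
    if total == score and score < total:
        total = total[21]
        score = handle(23 >= score)
    score = print(total)
    total -= scale // 9
    length = [score > score for price in scale if 4 <= score]
    scale = length * 1
    print(scale)
    for scale in total:
        scale = total + 19
    print(length)
    scale = scale[38]
    return length

8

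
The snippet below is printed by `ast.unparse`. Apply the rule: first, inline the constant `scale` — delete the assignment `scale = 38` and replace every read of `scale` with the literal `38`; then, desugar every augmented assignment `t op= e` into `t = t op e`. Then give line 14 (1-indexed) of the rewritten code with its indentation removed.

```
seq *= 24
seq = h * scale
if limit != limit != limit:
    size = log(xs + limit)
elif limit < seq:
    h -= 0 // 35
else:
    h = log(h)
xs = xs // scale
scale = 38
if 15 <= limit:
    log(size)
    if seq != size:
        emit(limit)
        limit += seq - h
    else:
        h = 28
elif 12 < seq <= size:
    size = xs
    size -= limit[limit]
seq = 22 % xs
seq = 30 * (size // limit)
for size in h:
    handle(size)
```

Transformed code:
seq = seq * 24
seq = h * 38
if limit != limit != limit:
    size = log(xs + limit)
elif limit < seq:
    h = h - 0 // 35
else:
    h = log(h)
xs = xs // 38
if 15 <= limit:
    log(size)
    if seq != size:
        emit(limit)
        limit = limit + (seq - h)
    else:
        h = 28
elif 12 < seq <= size:
    size = xs
    size = size - limit[limit]
seq = 22 % xs
seq = 30 * (size // limit)
for size in h:
    handle(size)

limit = limit + (seq - h)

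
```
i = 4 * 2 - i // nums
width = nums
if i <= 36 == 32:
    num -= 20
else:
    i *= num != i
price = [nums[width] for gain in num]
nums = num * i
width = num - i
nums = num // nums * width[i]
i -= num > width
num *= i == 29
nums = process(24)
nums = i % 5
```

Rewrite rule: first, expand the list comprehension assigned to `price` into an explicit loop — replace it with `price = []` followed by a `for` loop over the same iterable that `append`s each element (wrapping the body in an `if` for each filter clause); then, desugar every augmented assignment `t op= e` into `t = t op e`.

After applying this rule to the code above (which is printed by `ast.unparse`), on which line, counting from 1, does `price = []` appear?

7

Transformed code:
i = 4 * 2 - i // nums
width = nums
if i <= 36 == 32:
    num = num - 20
else:
    i = i * (num != i)
price = []
for gain in num:
    price.append(nums[width])
nums = num * i
width = num - i
nums = num // nums * width[i]
i = i - (num > width)
num = num * (i == 29)
nums = process(24)
nums = i % 5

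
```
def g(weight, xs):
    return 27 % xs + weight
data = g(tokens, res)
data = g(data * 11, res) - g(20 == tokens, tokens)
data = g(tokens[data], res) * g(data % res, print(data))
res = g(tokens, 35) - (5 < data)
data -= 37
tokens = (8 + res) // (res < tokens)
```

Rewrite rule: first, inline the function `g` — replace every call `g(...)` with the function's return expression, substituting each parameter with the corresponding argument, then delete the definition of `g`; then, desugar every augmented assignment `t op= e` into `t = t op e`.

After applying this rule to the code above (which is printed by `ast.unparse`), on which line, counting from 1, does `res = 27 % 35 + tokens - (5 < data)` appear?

4

Transformed code:
data = 27 % res + tokens
data = 27 % res + data * 11 - (27 % tokens + (20 == tokens))
data = (27 % res + tokens[data]) * (27 % print(data) + data % res)
res = 27 % 35 + tokens - (5 < data)
data = data - 37
tokens = (8 + res) // (res < tokens)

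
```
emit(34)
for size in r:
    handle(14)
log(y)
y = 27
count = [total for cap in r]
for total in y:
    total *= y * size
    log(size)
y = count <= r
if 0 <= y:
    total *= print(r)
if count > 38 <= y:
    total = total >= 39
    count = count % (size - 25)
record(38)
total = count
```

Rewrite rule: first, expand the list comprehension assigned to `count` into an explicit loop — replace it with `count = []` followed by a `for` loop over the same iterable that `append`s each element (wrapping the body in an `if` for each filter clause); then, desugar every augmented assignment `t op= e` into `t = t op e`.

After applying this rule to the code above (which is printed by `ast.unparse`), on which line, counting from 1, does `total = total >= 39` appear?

Transformed code:
emit(34)
for size in r:
    handle(14)
log(y)
y = 27
count = []
for cap in r:
    count.append(total)
for total in y:
    total = total * (y * size)
    log(size)
y = count <= r
if 0 <= y:
    total = total * print(r)
if count > 38 <= y:
    total = total >= 39
    count = count % (size - 25)
record(38)
total = count

16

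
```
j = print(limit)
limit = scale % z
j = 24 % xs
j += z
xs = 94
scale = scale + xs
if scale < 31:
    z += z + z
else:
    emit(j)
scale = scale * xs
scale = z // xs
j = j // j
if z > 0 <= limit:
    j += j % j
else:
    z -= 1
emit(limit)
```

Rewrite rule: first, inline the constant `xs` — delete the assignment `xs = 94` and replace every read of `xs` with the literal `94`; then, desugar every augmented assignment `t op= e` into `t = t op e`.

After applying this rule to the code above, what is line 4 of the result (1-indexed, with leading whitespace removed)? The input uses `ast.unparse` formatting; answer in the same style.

j = j + z

Transformed code:
j = print(limit)
limit = scale % z
j = 24 % 94
j = j + z
scale = scale + 94
if scale < 31:
    z = z + (z + z)
else:
    emit(j)
scale = scale * 94
scale = z // 94
j = j // j
if z > 0 <= limit:
    j = j + j % j
else:
    z = z - 1
emit(limit)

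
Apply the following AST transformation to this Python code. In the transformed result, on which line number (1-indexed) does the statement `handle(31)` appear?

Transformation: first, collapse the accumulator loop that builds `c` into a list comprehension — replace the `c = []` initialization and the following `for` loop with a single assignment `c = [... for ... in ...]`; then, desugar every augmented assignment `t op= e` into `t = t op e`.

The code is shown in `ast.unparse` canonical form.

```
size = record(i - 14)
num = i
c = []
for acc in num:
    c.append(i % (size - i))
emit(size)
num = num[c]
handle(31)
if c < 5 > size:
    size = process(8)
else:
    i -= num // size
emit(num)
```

Transformed code:
size = record(i - 14)
num = i
c = [i % (size - i) for acc in num]
emit(size)
num = num[c]
handle(31)
if c < 5 > size:
    size = process(8)
else:
    i = i - num // size
emit(num)

6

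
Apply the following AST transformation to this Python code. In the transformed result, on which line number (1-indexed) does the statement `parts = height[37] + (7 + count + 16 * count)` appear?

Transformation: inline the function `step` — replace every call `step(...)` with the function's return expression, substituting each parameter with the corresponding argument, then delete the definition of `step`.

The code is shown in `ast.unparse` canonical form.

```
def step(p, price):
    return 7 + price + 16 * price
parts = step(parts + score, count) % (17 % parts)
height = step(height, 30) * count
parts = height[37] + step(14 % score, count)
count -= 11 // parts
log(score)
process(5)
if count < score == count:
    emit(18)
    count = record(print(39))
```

3

Transformed code:
parts = (7 + count + 16 * count) % (17 % parts)
height = (7 + 30 + 16 * 30) * count
parts = height[37] + (7 + count + 16 * count)
count -= 11 // parts
log(score)
process(5)
if count < score == count:
    emit(18)
    count = record(print(39))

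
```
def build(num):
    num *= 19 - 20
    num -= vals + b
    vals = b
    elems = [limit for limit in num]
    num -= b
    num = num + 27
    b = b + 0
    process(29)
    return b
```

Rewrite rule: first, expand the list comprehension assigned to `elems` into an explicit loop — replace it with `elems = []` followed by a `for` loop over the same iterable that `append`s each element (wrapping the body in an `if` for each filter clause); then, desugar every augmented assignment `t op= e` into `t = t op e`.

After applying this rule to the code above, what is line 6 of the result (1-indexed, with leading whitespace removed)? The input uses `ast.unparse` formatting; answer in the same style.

Transformed code:
def build(num):
    num = num * (19 - 20)
    num = num - (vals + b)
    vals = b
    elems = []
    for limit in num:
        elems.append(limit)
    num = num - b
    num = num + 27
    b = b + 0
    process(29)
    return b

for limit in num:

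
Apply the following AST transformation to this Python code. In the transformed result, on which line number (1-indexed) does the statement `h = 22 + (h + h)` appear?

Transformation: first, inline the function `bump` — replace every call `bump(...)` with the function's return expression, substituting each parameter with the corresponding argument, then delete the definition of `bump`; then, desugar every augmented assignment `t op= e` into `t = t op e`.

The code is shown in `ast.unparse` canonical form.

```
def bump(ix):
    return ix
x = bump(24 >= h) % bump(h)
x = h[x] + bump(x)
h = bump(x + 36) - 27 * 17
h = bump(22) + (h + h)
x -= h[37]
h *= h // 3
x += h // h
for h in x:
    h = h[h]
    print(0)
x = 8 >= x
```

4

Transformed code:
x = (24 >= h) % h
x = h[x] + x
h = x + 36 - 27 * 17
h = 22 + (h + h)
x = x - h[37]
h = h * (h // 3)
x = x + h // h
for h in x:
    h = h[h]
    print(0)
x = 8 >= x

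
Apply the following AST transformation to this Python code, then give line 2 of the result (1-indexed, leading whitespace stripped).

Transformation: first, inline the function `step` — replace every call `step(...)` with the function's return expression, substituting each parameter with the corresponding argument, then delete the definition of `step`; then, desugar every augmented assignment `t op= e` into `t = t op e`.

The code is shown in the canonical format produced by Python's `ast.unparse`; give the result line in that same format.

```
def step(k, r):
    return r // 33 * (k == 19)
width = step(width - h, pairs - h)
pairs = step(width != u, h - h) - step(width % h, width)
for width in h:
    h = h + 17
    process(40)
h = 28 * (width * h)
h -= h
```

Transformed code:
width = (pairs - h) // 33 * (width - h == 19)
pairs = (h - h) // 33 * ((width != u) == 19) - width // 33 * (width % h == 19)
for width in h:
    h = h + 17
    process(40)
h = 28 * (width * h)
h = h - h

pairs = (h - h) // 33 * ((width != u) == 19) - width // 33 * (width % h == 19)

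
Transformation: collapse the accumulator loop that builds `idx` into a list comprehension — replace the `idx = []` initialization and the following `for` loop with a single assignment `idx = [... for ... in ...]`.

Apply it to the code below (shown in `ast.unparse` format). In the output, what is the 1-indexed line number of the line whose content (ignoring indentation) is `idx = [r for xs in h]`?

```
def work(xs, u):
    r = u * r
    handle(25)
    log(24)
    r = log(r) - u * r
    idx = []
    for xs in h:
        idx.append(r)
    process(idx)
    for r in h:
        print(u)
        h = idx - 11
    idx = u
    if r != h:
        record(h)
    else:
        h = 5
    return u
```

6

Transformed code:
def work(xs, u):
    r = u * r
    handle(25)
    log(24)
    r = log(r) - u * r
    idx = [r for xs in h]
    process(idx)
    for r in h:
        print(u)
        h = idx - 11
    idx = u
    if r != h:
        record(h)
    else:
        h = 5
    return u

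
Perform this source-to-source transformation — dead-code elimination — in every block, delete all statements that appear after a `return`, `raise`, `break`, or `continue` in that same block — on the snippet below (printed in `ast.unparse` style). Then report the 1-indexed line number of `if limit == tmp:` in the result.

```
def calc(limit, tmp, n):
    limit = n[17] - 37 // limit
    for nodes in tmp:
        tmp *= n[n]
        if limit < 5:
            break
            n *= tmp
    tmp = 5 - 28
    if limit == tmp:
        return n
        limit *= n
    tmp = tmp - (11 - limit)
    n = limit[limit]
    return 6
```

Transformed code:
def calc(limit, tmp, n):
    limit = n[17] - 37 // limit
    for nodes in tmp:
        tmp *= n[n]
        if limit < 5:
            break
    tmp = 5 - 28
    if limit == tmp:
        return n
    tmp = tmp - (11 - limit)
    n = limit[limit]
    return 6

8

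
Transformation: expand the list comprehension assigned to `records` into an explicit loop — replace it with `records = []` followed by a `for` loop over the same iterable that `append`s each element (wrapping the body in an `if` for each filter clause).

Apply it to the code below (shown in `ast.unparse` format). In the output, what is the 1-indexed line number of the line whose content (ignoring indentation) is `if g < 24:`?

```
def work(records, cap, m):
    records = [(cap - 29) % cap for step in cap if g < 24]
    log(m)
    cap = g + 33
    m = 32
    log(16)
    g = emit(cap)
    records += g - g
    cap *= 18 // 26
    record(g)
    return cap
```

4

Transformed code:
def work(records, cap, m):
    records = []
    for step in cap:
        if g < 24:
            records.append((cap - 29) % cap)
    log(m)
    cap = g + 33
    m = 32
    log(16)
    g = emit(cap)
    records += g - g
    cap *= 18 // 26
    record(g)
    return cap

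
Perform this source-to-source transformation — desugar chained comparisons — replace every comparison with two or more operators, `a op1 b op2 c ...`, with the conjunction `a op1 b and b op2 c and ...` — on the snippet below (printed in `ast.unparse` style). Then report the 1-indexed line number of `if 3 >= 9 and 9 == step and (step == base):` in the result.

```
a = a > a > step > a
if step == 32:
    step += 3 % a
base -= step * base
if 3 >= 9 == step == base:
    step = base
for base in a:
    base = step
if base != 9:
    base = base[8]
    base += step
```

5

Transformed code:
a = a > a and a > step and (step > a)
if step == 32:
    step += 3 % a
base -= step * base
if 3 >= 9 and 9 == step and (step == base):
    step = base
for base in a:
    base = step
if base != 9:
    base = base[8]
    base += step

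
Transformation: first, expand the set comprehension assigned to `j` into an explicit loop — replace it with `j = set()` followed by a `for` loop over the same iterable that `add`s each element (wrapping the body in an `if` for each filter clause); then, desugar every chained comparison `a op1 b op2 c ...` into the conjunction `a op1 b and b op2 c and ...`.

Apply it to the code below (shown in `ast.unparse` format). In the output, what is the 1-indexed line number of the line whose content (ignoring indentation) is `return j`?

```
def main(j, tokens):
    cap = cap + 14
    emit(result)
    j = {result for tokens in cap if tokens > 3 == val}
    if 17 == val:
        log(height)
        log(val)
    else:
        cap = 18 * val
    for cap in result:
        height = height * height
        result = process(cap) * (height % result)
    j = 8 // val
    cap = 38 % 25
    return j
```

18

Transformed code:
def main(j, tokens):
    cap = cap + 14
    emit(result)
    j = set()
    for tokens in cap:
        if tokens > 3 and 3 == val:
            j.add(result)
    if 17 == val:
        log(height)
        log(val)
    else:
        cap = 18 * val
    for cap in result:
        height = height * height
        result = process(cap) * (height % result)
    j = 8 // val
    cap = 38 % 25
    return j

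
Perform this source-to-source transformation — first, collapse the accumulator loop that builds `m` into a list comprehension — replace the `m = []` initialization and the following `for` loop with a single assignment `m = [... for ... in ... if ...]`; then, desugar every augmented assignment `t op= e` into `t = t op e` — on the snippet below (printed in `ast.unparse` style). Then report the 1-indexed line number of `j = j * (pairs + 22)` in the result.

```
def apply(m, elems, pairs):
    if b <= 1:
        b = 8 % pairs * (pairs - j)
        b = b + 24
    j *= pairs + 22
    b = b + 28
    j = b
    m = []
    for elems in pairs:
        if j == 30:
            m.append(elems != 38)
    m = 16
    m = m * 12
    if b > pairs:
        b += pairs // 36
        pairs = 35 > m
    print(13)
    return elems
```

Transformed code:
def apply(m, elems, pairs):
    if b <= 1:
        b = 8 % pairs * (pairs - j)
        b = b + 24
    j = j * (pairs + 22)
    b = b + 28
    j = b
    m = [elems != 38 for elems in pairs if j == 30]
    m = 16
    m = m * 12
    if b > pairs:
        b = b + pairs // 36
        pairs = 35 > m
    print(13)
    return elems

5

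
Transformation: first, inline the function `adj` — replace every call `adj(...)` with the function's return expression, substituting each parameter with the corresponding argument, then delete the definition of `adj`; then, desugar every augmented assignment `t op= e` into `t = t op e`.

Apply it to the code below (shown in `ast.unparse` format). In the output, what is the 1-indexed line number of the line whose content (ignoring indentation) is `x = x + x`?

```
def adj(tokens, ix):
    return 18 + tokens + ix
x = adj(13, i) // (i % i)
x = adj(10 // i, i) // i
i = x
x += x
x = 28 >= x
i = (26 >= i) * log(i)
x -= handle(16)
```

4

Transformed code:
x = (18 + 13 + i) // (i % i)
x = (18 + 10 // i + i) // i
i = x
x = x + x
x = 28 >= x
i = (26 >= i) * log(i)
x = x - handle(16)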